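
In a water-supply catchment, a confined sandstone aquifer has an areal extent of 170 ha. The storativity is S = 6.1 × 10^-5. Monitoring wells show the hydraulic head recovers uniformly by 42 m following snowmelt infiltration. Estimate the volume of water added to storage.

A = 170 ha = 1.7 × 10^6 m²
ΔV = S × A × Δh = 6.1 × 10^-5 × 1.7 × 10^6 m² × 42 m = 4355 m³

ΔV ≈ 4360 m³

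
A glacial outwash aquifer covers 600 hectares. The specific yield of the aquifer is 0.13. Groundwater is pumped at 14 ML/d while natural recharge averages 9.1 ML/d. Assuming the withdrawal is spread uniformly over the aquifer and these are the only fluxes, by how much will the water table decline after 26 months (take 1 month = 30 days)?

A = 600 hectares = 6 × 10^6 m²
Net abstraction = 14 − 9.1 = 4.9 ML/d
Q_net = 4.9 ML/d = 4900 m³/d
t = 26 months = 780 d
ΔV = Q × t = 4900 m³/d × 780 d = 3.822 × 10^6 m³
Δh = ΔV / (Sy × A) = 3.822 × 10^6 / (0.13 × 6 × 10^6) = 4.9 m

Δh ≈ 4.9 m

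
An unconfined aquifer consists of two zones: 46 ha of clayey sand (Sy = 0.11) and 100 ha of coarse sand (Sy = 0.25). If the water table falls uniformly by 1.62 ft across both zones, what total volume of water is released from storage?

A₁ = 46 ha = 4.6 × 10^5 m²; A₂ = 100 ha = 1 × 10^6 m²
Δh = 1.62 ft = 0.4938 m
ΔV₁ = 0.11 × 4.6 × 10^5 × 0.4938 = 24990 m³
ΔV₂ = 0.25 × 1 × 10^6 × 0.4938 = 1.234 × 10^5 m³
ΔV = ΔV₁ + ΔV₂ = 1.484 × 10^5 m³

ΔV ≈ 1.48 × 10^5 m³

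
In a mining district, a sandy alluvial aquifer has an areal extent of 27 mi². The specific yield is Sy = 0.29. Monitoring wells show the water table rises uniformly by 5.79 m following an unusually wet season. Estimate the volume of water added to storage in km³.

A = 27 mi² = 6.993 × 10^7 m²
ΔV = Sy × A × Δh = 0.29 × 6.993 × 10^7 m² × 5.79 m = 1.174 × 10^8 m³
ΔV = 1.174 × 10^8 m³ = 0.1174 km³

ΔV ≈ 0.117 km³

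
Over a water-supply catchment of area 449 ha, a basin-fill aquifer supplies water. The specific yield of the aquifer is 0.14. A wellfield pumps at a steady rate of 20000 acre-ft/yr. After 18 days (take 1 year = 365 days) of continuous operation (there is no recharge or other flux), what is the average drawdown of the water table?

A = 449 ha = 4.49 × 10^6 m²
Q = 20000 acre-ft/yr = 67590 m³/d
ΔV = Q × t = 67590 m³/d × 18 d = 1.217 × 10^6 m³
Δh = ΔV / (Sy × A) = 1.217 × 10^6 / (0.14 × 4.49 × 10^6) = 1.935 m

Δh ≈ 1.94 m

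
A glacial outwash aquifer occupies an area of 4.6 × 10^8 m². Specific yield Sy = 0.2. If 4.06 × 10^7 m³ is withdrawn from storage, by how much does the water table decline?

Δh ≈ 0.441 m

Δh = ΔV / (Sy × A) = 4.06 × 10^7 m³ / (0.2 × 4.6 × 10^8 m²) = 0.4413 m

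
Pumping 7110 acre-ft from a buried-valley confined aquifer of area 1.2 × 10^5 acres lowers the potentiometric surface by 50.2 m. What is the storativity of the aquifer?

S ≈ 3.6 × 10^-4

A = 1.2 × 10^5 acres = 4.856 × 10^8 m²
ΔV = 7110 acre-ft = 8.77 × 10^6 m³
S = ΔV / (A × Δh) = 8.77 × 10^6 m³ / (4.856 × 10^8 m² × 50.2 m) = 3.597 × 10^-4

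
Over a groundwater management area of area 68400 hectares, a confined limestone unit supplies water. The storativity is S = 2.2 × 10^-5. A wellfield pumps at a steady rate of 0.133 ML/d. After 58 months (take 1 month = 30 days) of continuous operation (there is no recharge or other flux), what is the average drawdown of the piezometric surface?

A = 68400 hectares = 6.84 × 10^8 m²
Q = 0.133 ML/d = 133 m³/d
t = 58 months = 1740 d
ΔV = Q × t = 133 m³/d × 1740 d = 2.314 × 10^5 m³
Δh = ΔV / (S × A) = 2.314 × 10^5 / (2.2 × 10^-5 × 6.84 × 10^8) = 15.38 m

Δh ≈ 15.4 m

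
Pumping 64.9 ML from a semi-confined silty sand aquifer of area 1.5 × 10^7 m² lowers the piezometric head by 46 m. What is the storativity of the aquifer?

ΔV = 64.9 ML = 64900 m³
S = ΔV / (A × Δh) = 64900 m³ / (1.5 × 10^7 m² × 46 m) = 9.406 × 10^-5

S ≈ 9.4 × 10^-5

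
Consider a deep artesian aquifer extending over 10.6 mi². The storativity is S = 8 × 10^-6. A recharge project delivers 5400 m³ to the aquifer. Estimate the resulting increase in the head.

A = 10.6 mi² = 2.745 × 10^7 m²
Δh = ΔV / (S × A) = 5400 m³ / (8 × 10^-6 × 2.745 × 10^7 m²) = 24.59 m

Δh ≈ 24.6 m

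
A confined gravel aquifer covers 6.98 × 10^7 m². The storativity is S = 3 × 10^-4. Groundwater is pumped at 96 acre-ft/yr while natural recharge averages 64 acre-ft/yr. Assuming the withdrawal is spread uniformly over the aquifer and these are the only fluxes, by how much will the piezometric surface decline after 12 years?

Δh ≈ 22.6 m

Net abstraction = 96 − 64 = 32 acre-ft/yr
Q_net = 32 acre-ft/yr = 108.1 m³/d
t = 12 years = 4380 d
ΔV = Q × t = 108.1 m³/d × 4380 d = 4.737 × 10^5 m³
Δh = ΔV / (S × A) = 4.737 × 10^5 / (3 × 10^-4 × 6.98 × 10^7) = 22.62 m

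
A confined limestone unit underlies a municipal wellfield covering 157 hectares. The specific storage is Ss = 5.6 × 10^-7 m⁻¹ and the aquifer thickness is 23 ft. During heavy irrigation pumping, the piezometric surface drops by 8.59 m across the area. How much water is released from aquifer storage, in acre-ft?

b = 23 ft = 7.01 m
S = Ss × b = 5.6 × 10^-7 m⁻¹ × 7.01 m = 3.926 × 10^-6
A = 157 hectares = 1.57 × 10^6 m²
ΔV = S × A × Δh = 3.926 × 10^-6 × 1.57 × 10^6 m² × 8.59 m = 52.94 m³
ΔV = 52.94 m³ = 0.04292 acre-ft

ΔV ≈ 0.0429 acre-ft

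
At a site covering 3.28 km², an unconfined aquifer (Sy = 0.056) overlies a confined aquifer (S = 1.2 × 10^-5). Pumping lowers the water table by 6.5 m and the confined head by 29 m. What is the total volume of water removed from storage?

A = 3.28 km² = 3.28 × 10^6 m²
Unconfined: ΔV_u = Sy × A × Δh_u = 0.056 × 3.28 × 10^6 × 6.5 = 1.194 × 10^6 m³
Confined: ΔV_c = S × A × Δh_c = 1.2 × 10^-5 × 3.28 × 10^6 × 29 = 1141 m³
Total ΔV = 1.194 × 10^6 + 1141 = 1.195 × 10^6 m³

ΔV ≈ 1.2 × 10^6 m³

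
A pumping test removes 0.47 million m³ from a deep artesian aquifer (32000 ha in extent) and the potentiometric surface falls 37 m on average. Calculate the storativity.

S ≈ 4 × 10^-5

A = 32000 ha = 3.2 × 10^8 m²
ΔV = 0.47 million m³ = 4.7 × 10^5 m³
S = ΔV / (A × Δh) = 4.7 × 10^5 m³ / (3.2 × 10^8 m² × 37 m) = 3.97 × 10^-5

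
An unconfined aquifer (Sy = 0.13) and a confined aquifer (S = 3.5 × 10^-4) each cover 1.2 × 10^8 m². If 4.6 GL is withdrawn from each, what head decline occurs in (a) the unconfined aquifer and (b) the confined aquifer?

Δh_u ≈ 0.295 m; Δh_c ≈ 110 m

ΔV = 4.6 GL = 4.6 × 10^6 m³
Unconfined: Δh_u = ΔV/(Sy·A) = 4.6 × 10^6/(0.13 × 1.2 × 10^8) = 0.2949 m
Confined: Δh_c = ΔV/(S·A) = 4.6 × 10^6/(3.5 × 10^-4 × 1.2 × 10^8) = 109.5 m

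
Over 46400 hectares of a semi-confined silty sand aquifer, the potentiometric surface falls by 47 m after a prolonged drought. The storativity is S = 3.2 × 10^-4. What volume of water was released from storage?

ΔV ≈ 6.98 × 10^6 m³

A = 46400 hectares = 4.64 × 10^8 m²
ΔV = S × A × Δh = 3.2 × 10^-4 × 4.64 × 10^8 m² × 47 m = 6.979 × 10^6 m³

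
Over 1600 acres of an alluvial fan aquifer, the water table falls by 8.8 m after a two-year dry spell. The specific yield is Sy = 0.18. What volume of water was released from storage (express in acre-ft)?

ΔV ≈ 8310 acre-ft

A = 1600 acres = 6.475 × 10^6 m²
ΔV = Sy × A × Δh = 0.18 × 6.475 × 10^6 m² × 8.8 m = 1.026 × 10^7 m³
ΔV = 1.026 × 10^7 m³ = 8315 acre-ft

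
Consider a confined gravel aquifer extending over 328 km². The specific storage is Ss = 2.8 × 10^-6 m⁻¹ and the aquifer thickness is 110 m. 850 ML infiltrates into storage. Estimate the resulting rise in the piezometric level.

Δh ≈ 8.41 m

S = Ss × b = 2.8 × 10^-6 m⁻¹ × 110 m = 3.08 × 10^-4
A = 328 km² = 3.28 × 10^8 m²
ΔV = 850 ML = 8.5 × 10^5 m³
Δh = ΔV / (S × A) = 8.5 × 10^5 m³ / (3.08 × 10^-4 × 3.28 × 10^8 m²) = 8.414 m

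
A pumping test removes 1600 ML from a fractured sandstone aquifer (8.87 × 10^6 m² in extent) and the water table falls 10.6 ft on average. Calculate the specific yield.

Δh = 10.6 ft = 3.231 m
ΔV = 1600 ML = 1.6 × 10^6 m³
Sy = ΔV / (A × Δh) = 1.6 × 10^6 m³ / (8.87 × 10^6 m² × 3.231 m) = 0.05583

Sy ≈ 0.056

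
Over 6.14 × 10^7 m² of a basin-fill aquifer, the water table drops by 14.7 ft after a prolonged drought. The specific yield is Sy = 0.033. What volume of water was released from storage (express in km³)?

Δh = 14.7 ft = 4.481 m
ΔV = Sy × A × Δh = 0.033 × 6.14 × 10^7 m² × 4.481 m = 9.079 × 10^6 m³
ΔV = 9.079 × 10^6 m³ = 0.009079 km³

ΔV ≈ 0.00908 km³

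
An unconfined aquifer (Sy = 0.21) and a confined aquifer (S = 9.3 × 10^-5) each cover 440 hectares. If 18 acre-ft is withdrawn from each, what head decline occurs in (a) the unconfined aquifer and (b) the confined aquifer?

Δh_u ≈ 0.024 m; Δh_c ≈ 54.3 m

A = 440 hectares = 4.4 × 10^6 m²
ΔV = 18 acre-ft = 22200 m³
Unconfined: Δh_u = ΔV/(Sy·A) = 22200/(0.21 × 4.4 × 10^6) = 0.02403 m
Confined: Δh_c = ΔV/(S·A) = 22200/(9.3 × 10^-5 × 4.4 × 10^6) = 54.26 m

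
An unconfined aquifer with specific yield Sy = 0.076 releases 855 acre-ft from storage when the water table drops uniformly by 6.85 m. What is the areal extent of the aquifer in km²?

ΔV = 855 acre-ft = 1.055 × 10^6 m³
A = ΔV / (Sy × Δh) = 1.055 × 10^6 / (0.076 × 6.85) = 2.026 × 10^6 m²
A = 2.026 × 10^6 m² = 2.026 km²

A ≈ 2.03 km²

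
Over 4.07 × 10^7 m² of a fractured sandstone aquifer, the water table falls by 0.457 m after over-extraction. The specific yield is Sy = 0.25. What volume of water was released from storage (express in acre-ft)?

ΔV ≈ 3770 acre-ft

ΔV = Sy × A × Δh = 0.25 × 4.07 × 10^7 m² × 0.457 m = 4.65 × 10^6 m³
ΔV = 4.65 × 10^6 m³ = 3770 acre-ft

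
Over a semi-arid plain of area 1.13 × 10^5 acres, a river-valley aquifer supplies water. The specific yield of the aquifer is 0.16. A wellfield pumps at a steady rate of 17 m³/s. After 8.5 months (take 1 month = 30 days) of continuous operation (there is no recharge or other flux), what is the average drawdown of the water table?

Δh ≈ 5.12 m

A = 1.13 × 10^5 acres = 4.573 × 10^8 m²
Q = 17 m³/s = 1.469 × 10^6 m³/d
t = 8.5 months = 255 d
ΔV = Q × t = 1.469 × 10^6 m³/d × 255 d = 3.745 × 10^8 m³
Δh = ΔV / (Sy × A) = 3.745 × 10^8 / (0.16 × 4.573 × 10^8) = 5.119 m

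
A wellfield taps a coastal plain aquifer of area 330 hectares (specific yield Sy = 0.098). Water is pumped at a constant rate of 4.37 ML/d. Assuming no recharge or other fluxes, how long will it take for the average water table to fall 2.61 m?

A = 330 hectares = 3.3 × 10^6 m²
ΔV = Sy × A × Δh = 0.098 × 3.3 × 10^6 × 2.61 = 8.441 × 10^5 m³
Q = 4.37 ML/d = 4370 m³/d
t = ΔV / Q = 8.441 × 10^5 m³ / 4370 m³/d = 193.2 d

t ≈ 193 days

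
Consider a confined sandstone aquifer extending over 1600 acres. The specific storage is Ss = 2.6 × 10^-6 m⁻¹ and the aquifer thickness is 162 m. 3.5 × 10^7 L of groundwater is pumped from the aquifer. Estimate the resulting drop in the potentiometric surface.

S = Ss × b = 2.6 × 10^-6 m⁻¹ × 162 m = 4.212 × 10^-4
A = 1600 acres = 6.475 × 10^6 m²
ΔV = 3.5 × 10^7 L = 35000 m³
Δh = ΔV / (S × A) = 35000 m³ / (4.212 × 10^-4 × 6.475 × 10^6 m²) = 12.83 m

Δh ≈ 12.8 m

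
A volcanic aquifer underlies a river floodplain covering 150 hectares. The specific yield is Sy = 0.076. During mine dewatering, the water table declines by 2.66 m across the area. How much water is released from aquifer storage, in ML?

ΔV ≈ 303 ML

A = 150 hectares = 1.5 × 10^6 m²
ΔV = Sy × A × Δh = 0.076 × 1.5 × 10^6 m² × 2.66 m = 3.032 × 10^5 m³
ΔV = 3.032 × 10^5 m³ = 303.2 ML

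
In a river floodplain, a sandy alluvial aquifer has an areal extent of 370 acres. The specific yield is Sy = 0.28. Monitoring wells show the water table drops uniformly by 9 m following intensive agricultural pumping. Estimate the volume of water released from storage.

ΔV ≈ 3.77 × 10^6 m³

A = 370 acres = 1.497 × 10^6 m²
ΔV = Sy × A × Δh = 0.28 × 1.497 × 10^6 m² × 9 m = 3.773 × 10^6 m³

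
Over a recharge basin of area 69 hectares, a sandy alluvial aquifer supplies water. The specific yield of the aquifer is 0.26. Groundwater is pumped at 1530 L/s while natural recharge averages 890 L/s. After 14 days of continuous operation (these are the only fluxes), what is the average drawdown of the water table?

A = 69 hectares = 6.9 × 10^5 m²
Net abstraction = 1530 − 890 = 640 L/s
Q_net = 640 L/s = 55300 m³/d
ΔV = Q × t = 55300 m³/d × 14 d = 7.741 × 10^5 m³
Δh = ΔV / (Sy × A) = 7.741 × 10^5 / (0.26 × 6.9 × 10^5) = 4.315 m

Δh ≈ 4.32 m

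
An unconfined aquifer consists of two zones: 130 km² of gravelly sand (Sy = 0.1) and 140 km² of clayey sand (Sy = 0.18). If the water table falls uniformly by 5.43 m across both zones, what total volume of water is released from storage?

ΔV ≈ 2.07 × 10^8 m³

A₁ = 130 km² = 1.3 × 10^8 m²; A₂ = 140 km² = 1.4 × 10^8 m²
ΔV₁ = 0.1 × 1.3 × 10^8 × 5.43 = 7.059 × 10^7 m³
ΔV₂ = 0.18 × 1.4 × 10^8 × 5.43 = 1.368 × 10^8 m³
ΔV = ΔV₁ + ΔV₂ = 2.074 × 10^8 m³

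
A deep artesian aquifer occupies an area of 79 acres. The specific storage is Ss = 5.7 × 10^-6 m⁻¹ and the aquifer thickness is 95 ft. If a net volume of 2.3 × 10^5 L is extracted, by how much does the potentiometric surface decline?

b = 95 ft = 28.96 m
S = Ss × b = 5.7 × 10^-6 m⁻¹ × 28.96 m = 1.65 × 10^-4
A = 79 acres = 3.197 × 10^5 m²
ΔV = 2.3 × 10^5 L = 230 m³
Δh = ΔV / (S × A) = 230 m³ / (1.65 × 10^-4 × 3.197 × 10^5 m²) = 4.359 m

Δh ≈ 4.36 m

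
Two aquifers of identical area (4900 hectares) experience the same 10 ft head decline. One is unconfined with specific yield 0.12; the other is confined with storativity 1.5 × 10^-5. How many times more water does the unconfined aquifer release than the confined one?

ΔV_u / ΔV_c ≈ 8000

A = 4900 hectares = 4.9 × 10^7 m²
Δh = 10 ft = 3.048 m
Unconfined: ΔV_u = Sy × A × Δh = 0.12 × 4.9 × 10^7 × 3.048 = 1.792 × 10^7 m³
Confined: ΔV_c = S × A × Δh = 1.5 × 10^-5 × 4.9 × 10^7 × 3.048 = 2240 m³
Ratio = ΔV_u / ΔV_c = Sy / S = 0.12 / 1.5 × 10^-5 = 8000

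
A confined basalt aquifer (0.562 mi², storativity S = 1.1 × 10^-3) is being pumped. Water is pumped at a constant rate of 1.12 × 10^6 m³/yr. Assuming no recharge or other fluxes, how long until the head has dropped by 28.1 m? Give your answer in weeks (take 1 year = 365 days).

t ≈ 2.09 weeks

A = 0.562 mi² = 1.456 × 10^6 m²
ΔV = S × A × Δh = 0.0011 × 1.456 × 10^6 × 28.1 = 44990 m³
Q = 1.12 × 10^6 m³/yr = 3068 m³/d
t = ΔV / Q = 44990 m³ / 3068 m³/d = 14.66 d
t = 14.66 d ≈ 2.095 weeks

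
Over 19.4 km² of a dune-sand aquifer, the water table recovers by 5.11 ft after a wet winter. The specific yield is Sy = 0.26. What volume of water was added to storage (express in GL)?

A = 19.4 km² = 1.94 × 10^7 m²
Δh = 5.11 ft = 1.558 m
ΔV = Sy × A × Δh = 0.26 × 1.94 × 10^7 m² × 1.558 m = 7.856 × 10^6 m³
ΔV = 7.856 × 10^6 m³ = 7.856 GL

ΔV ≈ 7.86 GL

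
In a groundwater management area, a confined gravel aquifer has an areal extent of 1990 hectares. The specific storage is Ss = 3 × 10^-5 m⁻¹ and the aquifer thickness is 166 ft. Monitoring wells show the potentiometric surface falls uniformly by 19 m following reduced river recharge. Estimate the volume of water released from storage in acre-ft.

b = 166 ft = 50.6 m
S = Ss × b = 3 × 10^-5 m⁻¹ × 50.6 m = 1.518 × 10^-3
A = 1990 hectares = 1.99 × 10^7 m²
ΔV = S × A × Δh = 0.001518 × 1.99 × 10^7 m² × 19 m = 5.739 × 10^5 m³
ΔV = 5.739 × 10^5 m³ = 465.3 acre-ft

ΔV ≈ 465 acre-ft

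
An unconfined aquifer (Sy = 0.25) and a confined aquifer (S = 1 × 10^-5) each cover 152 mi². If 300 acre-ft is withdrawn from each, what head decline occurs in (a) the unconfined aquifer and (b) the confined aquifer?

Δh_u ≈ 0.00376 m; Δh_c ≈ 94 m

A = 152 mi² = 3.937 × 10^8 m²
ΔV = 300 acre-ft = 3.7 × 10^5 m³
Unconfined: Δh_u = ΔV/(Sy·A) = 3.7 × 10^5/(0.25 × 3.937 × 10^8) = 0.00376 m
Confined: Δh_c = ΔV/(S·A) = 3.7 × 10^5/(1 × 10^-5 × 3.937 × 10^8) = 94 m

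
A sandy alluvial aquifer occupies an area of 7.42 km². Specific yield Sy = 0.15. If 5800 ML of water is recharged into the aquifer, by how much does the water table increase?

A = 7.42 km² = 7.42 × 10^6 m²
ΔV = 5800 ML = 5.8 × 10^6 m³
Δh = ΔV / (Sy × A) = 5.8 × 10^6 m³ / (0.15 × 7.42 × 10^6 m²) = 5.211 m

Δh ≈ 5.21 m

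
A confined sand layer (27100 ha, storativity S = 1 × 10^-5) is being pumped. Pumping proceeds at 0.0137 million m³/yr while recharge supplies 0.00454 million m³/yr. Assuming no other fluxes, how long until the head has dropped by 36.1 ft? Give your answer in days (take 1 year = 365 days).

t ≈ 1190 days

A = 27100 ha = 2.71 × 10^8 m²
Δh = 36.1 ft = 11 m
ΔV = S × A × Δh = 1 × 10^-5 × 2.71 × 10^8 × 11 = 29820 m³
Net withdrawal = 0.0137 − 0.00454 = 0.00916 million m³/yr = 25.1 m³/d
t = ΔV / Q = 29820 m³ / 25.1 m³/d = 1188 d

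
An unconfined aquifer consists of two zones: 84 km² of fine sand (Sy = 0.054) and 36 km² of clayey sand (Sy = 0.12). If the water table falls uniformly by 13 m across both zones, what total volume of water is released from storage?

ΔV ≈ 1.15 × 10^8 m³

A₁ = 84 km² = 8.4 × 10^7 m²; A₂ = 36 km² = 3.6 × 10^7 m²
ΔV₁ = 0.054 × 8.4 × 10^7 × 13 = 5.897 × 10^7 m³
ΔV₂ = 0.12 × 3.6 × 10^7 × 13 = 5.616 × 10^7 m³
ΔV = ΔV₁ + ΔV₂ = 1.151 × 10^8 m³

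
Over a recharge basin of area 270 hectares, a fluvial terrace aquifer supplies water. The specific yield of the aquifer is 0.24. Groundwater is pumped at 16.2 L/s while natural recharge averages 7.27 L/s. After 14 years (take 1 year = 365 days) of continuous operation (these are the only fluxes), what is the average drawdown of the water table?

A = 270 hectares = 2.7 × 10^6 m²
Net abstraction = 16.2 − 7.27 = 8.93 L/s
Q_net = 8.93 L/s = 771.6 m³/d
t = 14 years = 5110 d
ΔV = Q × t = 771.6 m³/d × 5110 d = 3.943 × 10^6 m³
Δh = ΔV / (Sy × A) = 3.943 × 10^6 / (0.24 × 2.7 × 10^6) = 6.084 m

Δh ≈ 6.08 m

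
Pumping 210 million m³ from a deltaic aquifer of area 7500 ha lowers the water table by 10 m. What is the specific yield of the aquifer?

Sy ≈ 0.28

A = 7500 ha = 7.5 × 10^7 m²
ΔV = 210 million m³ = 2.1 × 10^8 m³
Sy = ΔV / (A × Δh) = 2.1 × 10^8 m³ / (7.5 × 10^7 m² × 10 m) = 0.28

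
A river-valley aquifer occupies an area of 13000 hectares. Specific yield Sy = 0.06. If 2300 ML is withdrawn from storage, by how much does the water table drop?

A = 13000 hectares = 1.3 × 10^8 m²
ΔV = 2300 ML = 2.3 × 10^6 m³
Δh = ΔV / (Sy × A) = 2.3 × 10^6 m³ / (0.06 × 1.3 × 10^8 m²) = 0.2949 m

Δh ≈ 0.295 m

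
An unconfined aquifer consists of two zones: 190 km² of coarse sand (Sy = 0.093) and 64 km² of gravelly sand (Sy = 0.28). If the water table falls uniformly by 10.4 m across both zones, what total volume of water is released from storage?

A₁ = 190 km² = 1.9 × 10^8 m²; A₂ = 64 km² = 6.4 × 10^7 m²
ΔV₁ = 0.093 × 1.9 × 10^8 × 10.4 = 1.838 × 10^8 m³
ΔV₂ = 0.28 × 6.4 × 10^7 × 10.4 = 1.864 × 10^8 m³
ΔV = ΔV₁ + ΔV₂ = 3.701 × 10^8 m³

ΔV ≈ 3.7 × 10^8 m³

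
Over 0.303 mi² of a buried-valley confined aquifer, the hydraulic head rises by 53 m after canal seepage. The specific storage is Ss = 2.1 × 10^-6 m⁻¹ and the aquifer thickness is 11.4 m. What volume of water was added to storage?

ΔV ≈ 996 m³

S = Ss × b = 2.1 × 10^-6 m⁻¹ × 11.4 m = 2.394 × 10^-5
A = 0.303 mi² = 7.848 × 10^5 m²
ΔV = S × A × Δh = 2.394 × 10^-5 × 7.848 × 10^5 m² × 53 m = 995.7 m³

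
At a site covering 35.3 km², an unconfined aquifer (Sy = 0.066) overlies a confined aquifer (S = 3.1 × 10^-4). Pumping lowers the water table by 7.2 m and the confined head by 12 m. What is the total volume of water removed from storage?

A = 35.3 km² = 3.53 × 10^7 m²
Unconfined: ΔV_u = Sy × A × Δh_u = 0.066 × 3.53 × 10^7 × 7.2 = 1.677 × 10^7 m³
Confined: ΔV_c = S × A × Δh_c = 3.1 × 10^-4 × 3.53 × 10^7 × 12 = 1.313 × 10^5 m³
Total ΔV = 1.677 × 10^7 + 1.313 × 10^5 = 1.691 × 10^7 m³

ΔV ≈ 1.69 × 10^7 m³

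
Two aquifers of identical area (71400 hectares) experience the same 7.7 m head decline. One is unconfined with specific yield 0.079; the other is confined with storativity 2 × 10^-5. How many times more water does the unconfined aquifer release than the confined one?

ΔV_u / ΔV_c ≈ 3950

A = 71400 hectares = 7.14 × 10^8 m²
Unconfined: ΔV_u = Sy × A × Δh = 0.079 × 7.14 × 10^8 × 7.7 = 4.343 × 10^8 m³
Confined: ΔV_c = S × A × Δh = 2 × 10^-5 × 7.14 × 10^8 × 7.7 = 1.1 × 10^5 m³
Ratio = ΔV_u / ΔV_c = Sy / S = 0.079 / 2 × 10^-5 = 3950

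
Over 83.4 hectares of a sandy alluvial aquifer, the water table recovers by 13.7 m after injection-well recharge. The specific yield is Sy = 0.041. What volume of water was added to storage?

A = 83.4 hectares = 8.34 × 10^5 m²
ΔV = Sy × A × Δh = 0.041 × 8.34 × 10^5 m² × 13.7 m = 4.685 × 10^5 m³

ΔV ≈ 4.68 × 10^5 m³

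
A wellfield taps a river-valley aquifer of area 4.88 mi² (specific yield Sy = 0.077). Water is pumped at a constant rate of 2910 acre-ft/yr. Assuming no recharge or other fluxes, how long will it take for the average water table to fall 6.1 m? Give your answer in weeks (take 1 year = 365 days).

A = 4.88 mi² = 1.264 × 10^7 m²
ΔV = Sy × A × Δh = 0.077 × 1.264 × 10^7 × 6.1 = 5.937 × 10^6 m³
Q = 2910 acre-ft/yr = 9834 m³/d
t = ΔV / Q = 5.937 × 10^6 m³ / 9834 m³/d = 603.7 d
t = 603.7 d ≈ 86.24 weeks

t ≈ 86.2 weeks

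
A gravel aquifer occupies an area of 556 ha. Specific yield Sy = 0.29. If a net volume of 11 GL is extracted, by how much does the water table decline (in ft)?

Δh ≈ 22.4 ft

A = 556 ha = 5.56 × 10^6 m²
ΔV = 11 GL = 1.1 × 10^7 m³
Δh = ΔV / (Sy × A) = 1.1 × 10^7 m³ / (0.29 × 5.56 × 10^6 m²) = 6.822 m
Δh = 6.822 m = 22.38 ft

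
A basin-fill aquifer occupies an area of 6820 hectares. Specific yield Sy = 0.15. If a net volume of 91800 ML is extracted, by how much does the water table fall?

A = 6820 hectares = 6.82 × 10^7 m²
ΔV = 91800 ML = 9.18 × 10^7 m³
Δh = ΔV / (Sy × A) = 9.18 × 10^7 m³ / (0.15 × 6.82 × 10^7 m²) = 8.974 m

Δh ≈ 8.97 m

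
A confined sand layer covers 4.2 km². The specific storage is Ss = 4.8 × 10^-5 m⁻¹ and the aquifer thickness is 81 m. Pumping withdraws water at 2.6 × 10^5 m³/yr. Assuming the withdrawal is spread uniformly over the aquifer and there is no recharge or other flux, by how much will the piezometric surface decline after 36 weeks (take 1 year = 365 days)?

S = Ss × b = 4.8 × 10^-5 m⁻¹ × 81 m = 3.888 × 10^-3
A = 4.2 km² = 4.2 × 10^6 m²
Q = 2.6 × 10^5 m³/yr = 712.3 m³/d
t = 36 weeks = 252 d
ΔV = Q × t = 712.3 m³/d × 252 d = 1.795 × 10^5 m³
Δh = ΔV / (S × A) = 1.795 × 10^5 / (0.003888 × 4.2 × 10^6) = 10.99 m

Δh ≈ 11 m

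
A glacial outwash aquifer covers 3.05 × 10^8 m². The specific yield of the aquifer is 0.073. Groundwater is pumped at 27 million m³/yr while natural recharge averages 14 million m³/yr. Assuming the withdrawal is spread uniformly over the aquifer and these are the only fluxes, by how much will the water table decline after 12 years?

Net abstraction = 27 − 14 = 13 million m³/yr
Q_net = 13 million m³/yr = 35620 m³/d
t = 12 years = 4380 d
ΔV = Q × t = 35620 m³/d × 4380 d = 1.56 × 10^8 m³
Δh = ΔV / (Sy × A) = 1.56 × 10^8 / (0.073 × 3.05 × 10^8) = 7.007 m

Δh ≈ 7.01 m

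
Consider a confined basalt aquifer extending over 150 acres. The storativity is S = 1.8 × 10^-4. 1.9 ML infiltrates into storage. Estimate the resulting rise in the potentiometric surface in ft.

A = 150 acres = 6.07 × 10^5 m²
ΔV = 1.9 ML = 1900 m³
Δh = ΔV / (S × A) = 1900 m³ / (1.8 × 10^-4 × 6.07 × 10^5 m²) = 17.39 m
Δh = 17.39 m = 57.05 ft

Δh ≈ 57.1 ft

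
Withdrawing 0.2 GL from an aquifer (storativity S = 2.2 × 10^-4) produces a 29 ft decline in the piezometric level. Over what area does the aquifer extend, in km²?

Δh = 29 ft = 8.839 m
ΔV = 0.2 GL = 2 × 10^5 m³
A = ΔV / (S × Δh) = 2 × 10^5 / (2.2 × 10^-4 × 8.839) = 1.028 × 10^8 m²
A = 1.028 × 10^8 m² = 102.8 km²

A ≈ 103 km²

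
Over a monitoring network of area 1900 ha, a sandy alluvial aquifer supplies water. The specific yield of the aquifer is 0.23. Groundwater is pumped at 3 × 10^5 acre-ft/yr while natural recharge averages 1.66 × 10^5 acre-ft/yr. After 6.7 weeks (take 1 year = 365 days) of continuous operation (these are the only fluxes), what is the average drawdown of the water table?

A = 1900 ha = 1.9 × 10^7 m²
Net abstraction = 3 × 10^5 − 1.66 × 10^5 = 1.34 × 10^5 acre-ft/yr
Q_net = 1.34 × 10^5 acre-ft/yr = 4.528 × 10^5 m³/d
t = 6.7 weeks = 46.9 d
ΔV = Q × t = 4.528 × 10^5 m³/d × 46.9 d = 2.124 × 10^7 m³
Δh = ΔV / (Sy × A) = 2.124 × 10^7 / (0.23 × 1.9 × 10^7) = 4.86 m

Δh ≈ 4.86 m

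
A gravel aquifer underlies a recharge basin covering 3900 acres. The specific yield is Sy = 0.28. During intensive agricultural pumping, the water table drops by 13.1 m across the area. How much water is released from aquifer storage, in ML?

A = 3900 acres = 1.578 × 10^7 m²
ΔV = Sy × A × Δh = 0.28 × 1.578 × 10^7 m² × 13.1 m = 5.789 × 10^7 m³
ΔV = 5.789 × 10^7 m³ = 57890 ML

ΔV ≈ 57900 ML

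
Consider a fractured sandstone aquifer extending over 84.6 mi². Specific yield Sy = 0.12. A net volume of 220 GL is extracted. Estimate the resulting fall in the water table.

Δh ≈ 8.37 m

A = 84.6 mi² = 2.191 × 10^8 m²
ΔV = 220 GL = 2.2 × 10^8 m³
Δh = ΔV / (Sy × A) = 2.2 × 10^8 m³ / (0.12 × 2.191 × 10^8 m²) = 8.367 m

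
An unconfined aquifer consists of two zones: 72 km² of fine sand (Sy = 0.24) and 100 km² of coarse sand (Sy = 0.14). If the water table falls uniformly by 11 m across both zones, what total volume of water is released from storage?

A₁ = 72 km² = 7.2 × 10^7 m²; A₂ = 100 km² = 1 × 10^8 m²
ΔV₁ = 0.24 × 7.2 × 10^7 × 11 = 1.901 × 10^8 m³
ΔV₂ = 0.14 × 1 × 10^8 × 11 = 1.54 × 10^8 m³
ΔV = ΔV₁ + ΔV₂ = 3.441 × 10^8 m³

ΔV ≈ 3.44 × 10^8 m³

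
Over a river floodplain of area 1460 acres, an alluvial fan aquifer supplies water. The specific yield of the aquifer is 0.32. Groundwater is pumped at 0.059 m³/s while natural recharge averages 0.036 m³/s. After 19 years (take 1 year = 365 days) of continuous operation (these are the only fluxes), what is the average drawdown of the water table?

Δh ≈ 7.29 m

A = 1460 acres = 5.908 × 10^6 m²
Net abstraction = 0.059 − 0.036 = 0.023 m³/s
Q_net = 0.023 m³/s = 1987 m³/d
t = 19 years = 6935 d
ΔV = Q × t = 1987 m³/d × 6935 d = 1.378 × 10^7 m³
Δh = ΔV / (Sy × A) = 1.378 × 10^7 / (0.32 × 5.908 × 10^6) = 7.289 m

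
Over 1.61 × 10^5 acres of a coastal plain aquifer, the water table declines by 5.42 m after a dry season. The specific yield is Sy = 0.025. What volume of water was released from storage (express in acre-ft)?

A = 1.61 × 10^5 acres = 6.515 × 10^8 m²
ΔV = Sy × A × Δh = 0.025 × 6.515 × 10^8 m² × 5.42 m = 8.828 × 10^7 m³
ΔV = 8.828 × 10^7 m³ = 71570 acre-ft

ΔV ≈ 71600 acre-ft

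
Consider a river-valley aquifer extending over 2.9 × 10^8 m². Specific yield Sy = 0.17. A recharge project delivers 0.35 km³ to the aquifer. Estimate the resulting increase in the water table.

ΔV = 0.35 km³ = 3.5 × 10^8 m³
Δh = ΔV / (Sy × A) = 3.5 × 10^8 m³ / (0.17 × 2.9 × 10^8 m²) = 7.099 m

Δh ≈ 7.1 m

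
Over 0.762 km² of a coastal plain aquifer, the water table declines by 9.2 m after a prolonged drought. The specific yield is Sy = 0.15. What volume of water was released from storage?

A = 0.762 km² = 7.62 × 10^5 m²
ΔV = Sy × A × Δh = 0.15 × 7.62 × 10^5 m² × 9.2 m = 1.052 × 10^6 m³

ΔV ≈ 1.05 × 10^6 m³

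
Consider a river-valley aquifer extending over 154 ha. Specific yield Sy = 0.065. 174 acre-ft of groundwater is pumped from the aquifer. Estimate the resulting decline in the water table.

Δh ≈ 2.14 m

A = 154 ha = 1.54 × 10^6 m²
ΔV = 174 acre-ft = 2.146 × 10^5 m³
Δh = ΔV / (Sy × A) = 2.146 × 10^5 m³ / (0.065 × 1.54 × 10^6 m²) = 2.144 m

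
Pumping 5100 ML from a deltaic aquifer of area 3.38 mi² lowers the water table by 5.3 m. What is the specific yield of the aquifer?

A = 3.38 mi² = 8.754 × 10^6 m²
ΔV = 5100 ML = 5.1 × 10^6 m³
Sy = ΔV / (A × Δh) = 5.1 × 10^6 m³ / (8.754 × 10^6 m² × 5.3 m) = 0.1099

Sy ≈ 0.11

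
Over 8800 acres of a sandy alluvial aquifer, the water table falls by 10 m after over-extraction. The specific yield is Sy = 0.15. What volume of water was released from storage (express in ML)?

A = 8800 acres = 3.561 × 10^7 m²
ΔV = Sy × A × Δh = 0.15 × 3.561 × 10^7 m² × 10 m = 5.342 × 10^7 m³
ΔV = 5.342 × 10^7 m³ = 53420 ML

ΔV ≈ 53400 ML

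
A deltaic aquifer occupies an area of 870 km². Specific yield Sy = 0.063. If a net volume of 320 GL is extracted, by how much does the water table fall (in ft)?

A = 870 km² = 8.7 × 10^8 m²
ΔV = 320 GL = 3.2 × 10^8 m³
Δh = ΔV / (Sy × A) = 3.2 × 10^8 m³ / (0.063 × 8.7 × 10^8 m²) = 5.838 m
Δh = 5.838 m = 19.15 ft

Δh ≈ 19.2 ft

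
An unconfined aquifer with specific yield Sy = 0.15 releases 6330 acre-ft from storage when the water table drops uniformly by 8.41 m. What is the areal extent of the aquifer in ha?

A ≈ 619 ha

ΔV = 6330 acre-ft = 7.808 × 10^6 m³
A = ΔV / (Sy × Δh) = 7.808 × 10^6 / (0.15 × 8.41) = 6.189 × 10^6 m²
A = 6.189 × 10^6 m² = 618.9 ha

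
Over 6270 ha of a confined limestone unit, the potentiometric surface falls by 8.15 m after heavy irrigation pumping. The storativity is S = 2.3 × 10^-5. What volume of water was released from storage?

ΔV ≈ 11800 m³

A = 6270 ha = 6.27 × 10^7 m²
ΔV = S × A × Δh = 2.3 × 10^-5 × 6.27 × 10^7 m² × 8.15 m = 11750 m³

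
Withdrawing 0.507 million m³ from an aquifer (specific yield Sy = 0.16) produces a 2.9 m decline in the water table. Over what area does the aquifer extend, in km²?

A ≈ 1.09 km²

ΔV = 0.507 million m³ = 5.07 × 10^5 m³
A = ΔV / (Sy × Δh) = 5.07 × 10^5 / (0.16 × 2.9) = 1.093 × 10^6 m²
A = 1.093 × 10^6 m² = 1.093 km²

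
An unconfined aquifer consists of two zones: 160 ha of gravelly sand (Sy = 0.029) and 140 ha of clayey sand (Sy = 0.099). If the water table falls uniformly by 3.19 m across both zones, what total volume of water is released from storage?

ΔV ≈ 5.9 × 10^5 m³

A₁ = 160 ha = 1.6 × 10^6 m²; A₂ = 140 ha = 1.4 × 10^6 m²
ΔV₁ = 0.029 × 1.6 × 10^6 × 3.19 = 1.48 × 10^5 m³
ΔV₂ = 0.099 × 1.4 × 10^6 × 3.19 = 4.421 × 10^5 m³
ΔV = ΔV₁ + ΔV₂ = 5.902 × 10^5 m³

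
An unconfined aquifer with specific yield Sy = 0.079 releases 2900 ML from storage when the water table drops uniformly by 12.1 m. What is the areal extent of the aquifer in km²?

ΔV = 2900 ML = 2.9 × 10^6 m³
A = ΔV / (Sy × Δh) = 2.9 × 10^6 / (0.079 × 12.1) = 3.034 × 10^6 m²
A = 3.034 × 10^6 m² = 3.034 km²

A ≈ 3.03 km²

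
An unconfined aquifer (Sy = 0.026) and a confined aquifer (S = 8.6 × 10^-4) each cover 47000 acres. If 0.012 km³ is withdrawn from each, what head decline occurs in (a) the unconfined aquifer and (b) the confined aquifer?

Δh_u ≈ 2.43 m; Δh_c ≈ 73.4 m

A = 47000 acres = 1.902 × 10^8 m²
ΔV = 0.012 km³ = 1.2 × 10^7 m³
Unconfined: Δh_u = ΔV/(Sy·A) = 1.2 × 10^7/(0.026 × 1.902 × 10^8) = 2.427 m
Confined: Δh_c = ΔV/(S·A) = 1.2 × 10^7/(8.6 × 10^-4 × 1.902 × 10^8) = 73.36 m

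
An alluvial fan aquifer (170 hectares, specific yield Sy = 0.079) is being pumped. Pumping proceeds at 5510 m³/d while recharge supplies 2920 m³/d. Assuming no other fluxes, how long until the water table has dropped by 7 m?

A = 170 hectares = 1.7 × 10^6 m²
ΔV = Sy × A × Δh = 0.079 × 1.7 × 10^6 × 7 = 9.401 × 10^5 m³
Net withdrawal = 5510 − 2920 = 2590 m³/d
t = ΔV / Q = 9.401 × 10^5 m³ / 2590 m³/d = 363 d

t ≈ 363 days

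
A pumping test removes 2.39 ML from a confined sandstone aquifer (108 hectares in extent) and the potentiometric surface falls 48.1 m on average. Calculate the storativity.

S ≈ 4.6 × 10^-5

A = 108 hectares = 1.08 × 10^6 m²
ΔV = 2.39 ML = 2390 m³
S = ΔV / (A × Δh) = 2390 m³ / (1.08 × 10^6 m² × 48.1 m) = 4.601 × 10^-5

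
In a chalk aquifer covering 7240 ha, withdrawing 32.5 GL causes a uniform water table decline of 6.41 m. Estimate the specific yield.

A = 7240 ha = 7.24 × 10^7 m²
ΔV = 32.5 GL = 3.25 × 10^7 m³
Sy = ΔV / (A × Δh) = 3.25 × 10^7 m³ / (7.24 × 10^7 m² × 6.41 m) = 0.07003

Sy ≈ 0.07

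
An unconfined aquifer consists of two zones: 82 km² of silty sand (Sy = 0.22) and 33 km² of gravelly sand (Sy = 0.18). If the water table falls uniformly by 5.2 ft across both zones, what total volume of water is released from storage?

A₁ = 82 km² = 8.2 × 10^7 m²; A₂ = 33 km² = 3.3 × 10^7 m²
Δh = 5.2 ft = 1.585 m
ΔV₁ = 0.22 × 8.2 × 10^7 × 1.585 = 2.859 × 10^7 m³
ΔV₂ = 0.18 × 3.3 × 10^7 × 1.585 = 9.415 × 10^6 m³
ΔV = ΔV₁ + ΔV₂ = 3.801 × 10^7 m³

ΔV ≈ 3.8 × 10^7 m³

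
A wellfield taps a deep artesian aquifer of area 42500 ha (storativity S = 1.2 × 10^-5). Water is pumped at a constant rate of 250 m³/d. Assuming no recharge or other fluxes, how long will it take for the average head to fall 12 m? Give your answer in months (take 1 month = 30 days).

A = 42500 ha = 4.25 × 10^8 m²
ΔV = S × A × Δh = 1.2 × 10^-5 × 4.25 × 10^8 × 12 = 61200 m³
t = ΔV / Q = 61200 m³ / 250 m³/d = 244.8 d
t = 244.8 d ≈ 8.16 months

t ≈ 8.16 months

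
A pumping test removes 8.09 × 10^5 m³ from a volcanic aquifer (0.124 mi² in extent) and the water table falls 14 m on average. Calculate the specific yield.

Sy ≈ 0.18

A = 0.124 mi² = 3.212 × 10^5 m²
Sy = ΔV / (A × Δh) = 8.09 × 10^5 m³ / (3.212 × 10^5 m² × 14 m) = 0.1799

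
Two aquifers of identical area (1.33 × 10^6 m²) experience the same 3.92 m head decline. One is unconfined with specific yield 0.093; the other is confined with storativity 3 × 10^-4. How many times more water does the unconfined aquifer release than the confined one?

ΔV_u / ΔV_c ≈ 310

Unconfined: ΔV_u = Sy × A × Δh = 0.093 × 1.33 × 10^6 × 3.92 = 4.849 × 10^5 m³
Confined: ΔV_c = S × A × Δh = 3 × 10^-4 × 1.33 × 10^6 × 3.92 = 1564 m³
Ratio = ΔV_u / ΔV_c = Sy / S = 0.093 / 3 × 10^-4 = 310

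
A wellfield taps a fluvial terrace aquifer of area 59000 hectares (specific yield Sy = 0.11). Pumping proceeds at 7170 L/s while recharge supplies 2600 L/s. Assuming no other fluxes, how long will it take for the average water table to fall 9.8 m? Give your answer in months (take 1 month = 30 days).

t ≈ 53.7 months

A = 59000 hectares = 5.9 × 10^8 m²
ΔV = Sy × A × Δh = 0.11 × 5.9 × 10^8 × 9.8 = 6.36 × 10^8 m³
Net withdrawal = 7170 − 2600 = 4570 L/s = 3.948 × 10^5 m³/d
t = ΔV / Q = 6.36 × 10^8 m³ / 3.948 × 10^5 m³/d = 1611 d
t = 1611 d ≈ 53.69 months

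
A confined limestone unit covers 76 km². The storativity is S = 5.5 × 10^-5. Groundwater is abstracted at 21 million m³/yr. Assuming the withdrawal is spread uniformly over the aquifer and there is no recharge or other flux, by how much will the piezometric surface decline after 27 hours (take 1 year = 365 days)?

Δh ≈ 15.5 m

A = 76 km² = 7.6 × 10^7 m²
Q = 21 million m³/yr = 57530 m³/d
t = 27 hours = 1.125 d
ΔV = Q × t = 57530 m³/d × 1.125 d = 64730 m³
Δh = ΔV / (S × A) = 64730 / (5.5 × 10^-5 × 7.6 × 10^7) = 15.48 m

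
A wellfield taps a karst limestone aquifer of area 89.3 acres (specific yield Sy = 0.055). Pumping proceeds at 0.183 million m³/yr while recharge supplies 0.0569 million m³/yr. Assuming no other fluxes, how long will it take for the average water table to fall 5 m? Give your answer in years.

A = 89.3 acres = 3.614 × 10^5 m²
ΔV = Sy × A × Δh = 0.055 × 3.614 × 10^5 × 5 = 99380 m³
Net withdrawal = 0.183 − 0.0569 = 0.1261 million m³/yr = 345.5 m³/d
t = ΔV / Q = 99380 m³ / 345.5 m³/d = 287.7 d
t = 287.7 d ≈ 0.7881 years

t ≈ 0.788 years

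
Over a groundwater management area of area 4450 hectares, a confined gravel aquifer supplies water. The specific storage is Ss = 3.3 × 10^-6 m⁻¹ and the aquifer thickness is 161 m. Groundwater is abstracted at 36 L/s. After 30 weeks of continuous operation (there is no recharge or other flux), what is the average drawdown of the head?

S = Ss × b = 3.3 × 10^-6 m⁻¹ × 161 m = 5.313 × 10^-4
A = 4450 hectares = 4.45 × 10^7 m²
Q = 36 L/s = 3110 m³/d
t = 30 weeks = 210 d
ΔV = Q × t = 3110 m³/d × 210 d = 6.532 × 10^5 m³
Δh = ΔV / (S × A) = 6.532 × 10^5 / (5.313 × 10^-4 × 4.45 × 10^7) = 27.63 m

Δh ≈ 27.6 m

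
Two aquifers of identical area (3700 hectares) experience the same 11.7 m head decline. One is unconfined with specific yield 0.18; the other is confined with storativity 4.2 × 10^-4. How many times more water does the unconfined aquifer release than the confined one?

A = 3700 hectares = 3.7 × 10^7 m²
Unconfined: ΔV_u = Sy × A × Δh = 0.18 × 3.7 × 10^7 × 11.7 = 7.792 × 10^7 m³
Confined: ΔV_c = S × A × Δh = 4.2 × 10^-4 × 3.7 × 10^7 × 11.7 = 1.818 × 10^5 m³
Ratio = ΔV_u / ΔV_c = Sy / S = 0.18 / 4.2 × 10^-4 = 428.6

ΔV_u / ΔV_c ≈ 429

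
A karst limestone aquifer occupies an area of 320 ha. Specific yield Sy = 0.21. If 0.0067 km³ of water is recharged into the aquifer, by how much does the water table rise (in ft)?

A = 320 ha = 3.2 × 10^6 m²
ΔV = 0.0067 km³ = 6.7 × 10^6 m³
Δh = ΔV / (Sy × A) = 6.7 × 10^6 m³ / (0.21 × 3.2 × 10^6 m²) = 9.97 m
Δh = 9.97 m = 32.71 ft

Δh ≈ 32.7 ft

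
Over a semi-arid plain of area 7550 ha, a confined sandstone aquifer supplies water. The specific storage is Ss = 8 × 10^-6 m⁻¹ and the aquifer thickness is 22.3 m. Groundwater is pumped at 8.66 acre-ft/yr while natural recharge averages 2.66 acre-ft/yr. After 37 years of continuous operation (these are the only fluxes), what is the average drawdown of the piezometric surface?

S = Ss × b = 8 × 10^-6 m⁻¹ × 22.3 m = 1.784 × 10^-4
A = 7550 ha = 7.55 × 10^7 m²
Net abstraction = 8.66 − 2.66 = 6 acre-ft/yr
Q_net = 6 acre-ft/yr = 20.28 m³/d
t = 37 years = 13500 d
ΔV = Q × t = 20.28 m³/d × 13500 d = 2.738 × 10^5 m³
Δh = ΔV / (S × A) = 2.738 × 10^5 / (1.784 × 10^-4 × 7.55 × 10^7) = 20.33 m

Δh ≈ 20.3 m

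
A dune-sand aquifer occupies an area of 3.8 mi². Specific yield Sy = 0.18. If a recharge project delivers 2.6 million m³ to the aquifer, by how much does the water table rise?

A = 3.8 mi² = 9.842 × 10^6 m²
ΔV = 2.6 million m³ = 2.6 × 10^6 m³
Δh = ΔV / (Sy × A) = 2.6 × 10^6 m³ / (0.18 × 9.842 × 10^6 m²) = 1.468 m

Δh ≈ 1.47 m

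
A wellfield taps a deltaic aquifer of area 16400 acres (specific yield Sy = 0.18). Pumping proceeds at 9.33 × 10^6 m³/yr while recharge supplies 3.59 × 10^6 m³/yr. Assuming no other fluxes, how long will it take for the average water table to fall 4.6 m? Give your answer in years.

t ≈ 9.57 years

A = 16400 acres = 6.637 × 10^7 m²
ΔV = Sy × A × Δh = 0.18 × 6.637 × 10^7 × 4.6 = 5.495 × 10^7 m³
Net withdrawal = 9.33 × 10^6 − 3.59 × 10^6 = 5.74 × 10^6 m³/yr = 15730 m³/d
t = ΔV / Q = 5.495 × 10^7 m³ / 15730 m³/d = 3494 d
t = 3494 d ≈ 9.574 years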